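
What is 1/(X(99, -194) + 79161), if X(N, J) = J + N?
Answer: 1/79066 ≈ 1.2648e-5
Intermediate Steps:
1/(X(99, -194) + 79161) = 1/((-194 + 99) + 79161) = 1/(-95 + 79161) = 1/79066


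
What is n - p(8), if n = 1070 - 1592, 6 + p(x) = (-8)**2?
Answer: -580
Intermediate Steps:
p(x) = 58 (p(x) = -6 + (-8)**2 = -6 + 64 = 58)
n = -522
n - p(8) = -522 - 1*58 = -522 - 58 = -580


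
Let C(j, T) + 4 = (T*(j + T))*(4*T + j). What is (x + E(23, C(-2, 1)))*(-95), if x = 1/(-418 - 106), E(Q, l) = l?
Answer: 298775/524 ≈ 570.18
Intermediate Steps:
C(j, T) = -4 + T*(T + j)*(j + 4*T) (C(j, T) = -4 + (T*(j + T))*(4*T + j) = -4 + (T*(T + j))*(j + 4*T) = -4 + T*(T + j)*(j + 4*T))
x = -1/524 (x = 1/(-524) = -1/524 ≈ -0.0019084)
(x + E(23, C(-2, 1)))*(-95) = (-1/524 + (-4 + 4*1**3 + 1*(-2)**2 + 5*(-2)*1**2))*(-95) = (-1/524 + (-4 + 4*1 + 1*4 + 5*(-2)*1))*(-95) = (-1/524 + (-4 + 4 + 4 - 10))*(-95) = (-1/524 - 6)*(-95) = -3145/524*(-95) = 298775/524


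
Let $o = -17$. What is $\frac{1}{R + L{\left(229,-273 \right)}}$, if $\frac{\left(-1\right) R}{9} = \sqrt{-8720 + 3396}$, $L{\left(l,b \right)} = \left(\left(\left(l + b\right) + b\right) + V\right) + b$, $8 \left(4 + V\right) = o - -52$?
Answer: $- \frac{37736}{49849705} + \frac{12672 i \sqrt{11}}{49849705} \approx -0.000757 + 0.0008431 i$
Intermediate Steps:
$V = \frac{3}{8}$ ($V = -4 + \frac{-17 - -52}{8} = -4 + \frac{-17 + 52}{8} = -4 + \frac{1}{8} \cdot 35 = -4 + \frac{35}{8} = \frac{3}{8} \approx 0.375$)
$L{\left(l,b \right)} = \frac{3}{8} + l + 3 b$ ($L{\left(l,b \right)} = \left(\left(\left(l + b\right) + b\right) + \frac{3}{8}\right) + b = \left(\left(\left(b + l\right) + b\right) + \frac{3}{8}\right) + b = \left(\left(l + 2 b\right) + \frac{3}{8}\right) + b = \left(\frac{3}{8} + l + 2 b\right) + b = \frac{3}{8} + l + 3 b$)
$R = - 198 i \sqrt{11}$ ($R = - 9 \sqrt{-8720 + 3396} = - 9 \sqrt{-5324} = - 9 \cdot 22 i \sqrt{11} = - 198 i \sqrt{11} \approx - 656.69 i$)
$\frac{1}{R + L{\left(229,-273 \right)}} = \frac{1}{- 198 i \sqrt{11} + \left(\frac{3}{8} + 229 + 3 \left(-273\right)\right)} = \frac{1}{- 198 i \sqrt{11} + \left(\frac{3}{8} + 229 - 819\right)} = \frac{1}{- 198 i \sqrt{11} - \frac{4717}{8}} = \frac{1}{- \frac{4717}{8} - 198 i \sqrt{11}}$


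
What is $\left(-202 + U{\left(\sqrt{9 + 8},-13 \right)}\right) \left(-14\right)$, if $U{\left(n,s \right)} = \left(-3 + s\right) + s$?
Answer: $3234$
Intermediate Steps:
$U{\left(n,s \right)} = -3 + 2 s$
$\left(-202 + U{\left(\sqrt{9 + 8},-13 \right)}\right) \left(-14\right) = \left(-202 + \left(-3 + 2 \left(-13\right)\right)\right) \left(-14\right) = \left(-202 - 29\right) \left(-14\right) = \left(-231\right) \left(-14\right) = 3234$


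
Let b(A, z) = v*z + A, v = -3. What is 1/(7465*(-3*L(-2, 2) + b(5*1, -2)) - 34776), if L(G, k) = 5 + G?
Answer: -1/19846 ≈ -5.0388e-5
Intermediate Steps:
b(A, z) = A - 3*z (b(A, z) = -3*z + A = A - 3*z)
1/(7465*(-3*L(-2, 2) + b(5*1, -2)) - 34776) = 1/(7465*(-3*(5 - 2) + (5*1 - 3*(-2))) - 34776) = 1/(7465*(-3*3 + (5 + 6)) - 34776) = 1/(7465*(-9 + 11) - 34776) = 1/(7465*2 - 34776) = 1/(14930 - 34776) = 1/(-19846) = -1/19846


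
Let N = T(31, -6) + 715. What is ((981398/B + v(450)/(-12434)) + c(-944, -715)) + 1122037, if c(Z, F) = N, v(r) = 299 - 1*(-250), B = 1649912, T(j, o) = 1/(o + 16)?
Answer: 2617417857880141/2331250660 ≈ 1.1228e+6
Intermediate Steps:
T(j, o) = 1/(16 + o)
v(r) = 549 (v(r) = 299 + 250 = 549)
N = 7151/10 (N = 1/(16 - 6) + 715 = 1/10 + 715 = ⅒ + 715 = 7151/10 ≈ 715.10)
c(Z, F) = 7151/10
((981398/B + v(450)/(-12434)) + c(-944, -715)) + 1122037 = ((981398/1649912 + 549/(-12434)) + 7151/10) + 1122037 = ((981398*(1/1649912) + 549*(-1/12434)) + 7151/10) + 1122037 = ((44609/74996 - 549/12434) + 7151/10) + 1122037 = (256747751/466250132 + 7151/10) + 1122037 = 1668361085721/2331250660 + 1122037 = 2617417857880141/2331250660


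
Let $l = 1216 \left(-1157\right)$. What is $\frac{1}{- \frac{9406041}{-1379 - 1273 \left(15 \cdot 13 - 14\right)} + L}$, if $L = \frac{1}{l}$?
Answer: $\frac{6793978048}{275697327575} \approx 0.024643$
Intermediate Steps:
$l = -1406912$
$L = - \frac{1}{1406912}$ ($L = \frac{1}{-1406912} = - \frac{1}{1406912} \approx -7.1078 \cdot 10^{-7}$)
$\frac{1}{- \frac{9406041}{-1379 - 1273 \left(15 \cdot 13 - 14\right)} + L} = \frac{1}{- \frac{9406041}{-1379 - 1273 \left(15 \cdot 13 - 14\right)} - \frac{1}{1406912}} = \frac{1}{- \frac{9406041}{-1379 - 1273 \left(195 - 14\right)} - \frac{1}{1406912}} = \frac{1}{- \frac{9406041}{-1379 - 230413} - \frac{1}{1406912}} = \frac{1}{- \frac{9406041}{-231792} - \frac{1}{1406912}} = \frac{1}{\left(-9406041\right) \left(- \frac{1}{231792}\right) - \frac{1}{1406912}} = \frac{1}{\frac{3135347}{77264} - \frac{1}{1406912}} = \frac{1}{\frac{275697327575}{6793978048}} = \frac{6793978048}{275697327575}$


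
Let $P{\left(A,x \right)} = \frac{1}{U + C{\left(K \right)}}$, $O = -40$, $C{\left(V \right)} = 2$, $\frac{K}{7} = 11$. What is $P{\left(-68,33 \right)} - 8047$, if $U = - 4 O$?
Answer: $- \frac{1303613}{162} \approx -8047.0$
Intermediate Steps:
$K = 77$ ($K = 7 \cdot 11 = 77$)
$U = 160$ ($U = \left(-4\right) \left(-40\right) = 160$)
$P{\left(A,x \right)} = \frac{1}{162}$ ($P{\left(A,x \right)} = \frac{1}{160 + 2} = \frac{1}{162}$)
$P{\left(-68,33 \right)} - 8047 = \frac{1}{162} - 8047 = - \frac{1303613}{162}$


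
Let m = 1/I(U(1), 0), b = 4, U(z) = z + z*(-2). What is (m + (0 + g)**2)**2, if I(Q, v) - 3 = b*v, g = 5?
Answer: 5776/9 ≈ 641.78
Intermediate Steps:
U(z) = -z (U(z) = z - 2*z = -z)
I(Q, v) = 3 + 4*v
m = 1/3 (m = 1/(3 + 4*0) = 1/(3 + 0) = 1/3 ≈ 0.33333)
(m + (0 + g)**2)**2 = (1/3 + (0 + 5)**2)**2 = (1/3 + 5**2)**2 = (1/3 + 25)**2 = (76/3)**2 = 5776/9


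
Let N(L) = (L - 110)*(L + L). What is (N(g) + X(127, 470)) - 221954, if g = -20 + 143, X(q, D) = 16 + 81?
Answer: -218659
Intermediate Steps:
X(q, D) = 97
g = 123
N(L) = 2*L*(-110 + L) (N(L) = (-110 + L)*(2*L) = 2*L*(-110 + L))
(N(g) + X(127, 470)) - 221954 = (2*123*(-110 + 123) + 97) - 221954 = (2*123*13 + 97) - 221954 = (3198 + 97) - 221954 = 3295 - 221954 = -218659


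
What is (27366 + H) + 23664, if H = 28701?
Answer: 79731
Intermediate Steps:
(27366 + H) + 23664 = (27366 + 28701) + 23664 = 56067 + 23664 = 79731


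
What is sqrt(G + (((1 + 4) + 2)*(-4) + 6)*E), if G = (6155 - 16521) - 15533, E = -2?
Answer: I*sqrt(25855) ≈ 160.79*I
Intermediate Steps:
G = -25899 (G = -10366 - 15533 = -25899)
sqrt(G + (((1 + 4) + 2)*(-4) + 6)*E) = sqrt(-25899 + (((1 + 4) + 2)*(-4) + 6)*(-2)) = sqrt(-25899 + ((5 + 2)*(-4) + 6)*(-2)) = sqrt(-25899 + (7*(-4) + 6)*(-2)) = sqrt(-25899 + (-28 + 6)*(-2)) = sqrt(-25899 - 22*(-2)) = sqrt(-25899 + 44) = sqrt(-25855) = I*sqrt(25855)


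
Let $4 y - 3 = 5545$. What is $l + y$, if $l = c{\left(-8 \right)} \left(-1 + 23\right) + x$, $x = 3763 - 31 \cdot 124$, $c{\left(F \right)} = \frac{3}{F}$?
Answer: $\frac{5191}{4} \approx 1297.8$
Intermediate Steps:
$y = 1387$ ($y = \frac{3}{4} + \frac{1}{4} \cdot 5545 = \frac{3}{4} + \frac{5545}{4} = 1387$)
$x = -81$ ($x = 3763 - 3844 = -81$)
$l = - \frac{357}{4}$ ($l = \frac{3}{-8} \left(-1 + 23\right) - 81 = 3 \left(- \frac{1}{8}\right) 22 - 81 = \left(- \frac{3}{8}\right) 22 - 81 = - \frac{33}{4} - 81 = - \frac{357}{4} \approx -89.25$)
$l + y = - \frac{357}{4} + 1387 = \frac{5191}{4}$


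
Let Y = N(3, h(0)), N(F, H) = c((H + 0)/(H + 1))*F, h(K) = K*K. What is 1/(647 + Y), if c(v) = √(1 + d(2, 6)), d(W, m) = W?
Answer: 647/418582 - 3*√3/418582 ≈ 0.0015333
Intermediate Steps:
h(K) = K²
c(v) = √3 (c(v) = √(1 + 2) = √3)
N(F, H) = F*√3 (N(F, H) = √3*F = F*√3)
Y = 3*√3 ≈ 5.1962
1/(647 + Y) = 1/(647 + 3*√3)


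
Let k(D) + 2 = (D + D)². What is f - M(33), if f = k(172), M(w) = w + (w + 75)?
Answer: 118193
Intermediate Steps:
M(w) = 75 + 2*w (M(w) = w + (75 + w) = 75 + 2*w)
k(D) = -2 + 4*D² (k(D) = -2 + (D + D)² = -2 + (2*D)² = -2 + 4*D²)
f = 118334 (f = -2 + 4*172² = -2 + 4*29584 = -2 + 118336 = 118334)
f - M(33) = 118334 - (75 + 2*33) = 118334 - (75 + 66) = 118334 - 1*141 = 118334 - 141 = 118193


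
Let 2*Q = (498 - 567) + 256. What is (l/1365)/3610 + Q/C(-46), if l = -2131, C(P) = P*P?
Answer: 456226079/10426907400 ≈ 0.043755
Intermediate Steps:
C(P) = P**2
Q = 187/2 (Q = ((498 - 567) + 256)/2 = (-69 + 256)/2 = (1/2)*187 = 187/2 ≈ 93.500)
(l/1365)/3610 + Q/C(-46) = -2131/1365/3610 + 187/(2*((-46)**2)) = -2131*1/1365*(1/3610) + (187/2)/2116 = -2131/1365*1/3610 + (187/2)*(1/2116) = -2131/4927650 + 187/4232 = 456226079/10426907400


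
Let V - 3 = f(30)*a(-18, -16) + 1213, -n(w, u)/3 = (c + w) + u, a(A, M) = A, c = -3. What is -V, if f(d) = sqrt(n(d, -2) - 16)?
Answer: -1216 + 18*I*sqrt(91) ≈ -1216.0 + 171.71*I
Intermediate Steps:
n(w, u) = 9 - 3*u - 3*w (n(w, u) = -3*((-3 + w) + u) = -3*(-3 + u + w) = 9 - 3*u - 3*w)
f(d) = sqrt(-1 - 3*d) (f(d) = sqrt((9 - 3*(-2) - 3*d) - 16) = sqrt((9 + 6 - 3*d) - 16) = sqrt((15 - 3*d) - 16) = sqrt(-1 - 3*d))
V = 1216 - 18*I*sqrt(91) (V = 3 + (sqrt(-1 - 3*30)*(-18) + 1213) = 3 + (sqrt(-1 - 90)*(-18) + 1213) = 3 + (sqrt(-91)*(-18) + 1213) = 3 + ((I*sqrt(91))*(-18) + 1213) = 3 + (-18*I*sqrt(91) + 1213) = 3 + (1213 - 18*I*sqrt(91)) = 1216 - 18*I*sqrt(91) ≈ 1216.0 - 171.71*I)
-V = -(1216 - 18*I*sqrt(91)) = -1216 + 18*I*sqrt(91)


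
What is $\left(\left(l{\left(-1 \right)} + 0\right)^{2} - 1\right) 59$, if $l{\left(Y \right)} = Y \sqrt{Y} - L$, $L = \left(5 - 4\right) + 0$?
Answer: $-59 + 118 i \approx -59.0 + 118.0 i$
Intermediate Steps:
$L = 1$ ($L = 1 + 0 = 1$)
$l{\left(Y \right)} = -1 + Y^{\frac{3}{2}}$ ($l{\left(Y \right)} = Y \sqrt{Y} - 1 = Y^{\frac{3}{2}} - 1 = -1 + Y^{\frac{3}{2}}$)
$\left(\left(l{\left(-1 \right)} + 0\right)^{2} - 1\right) 59 = \left(\left(\left(-1 + \left(-1\right)^{\frac{3}{2}}\right) + 0\right)^{2} - 1\right) 59 = \left(\left(\left(-1 - i\right) + 0\right)^{2} - 1\right) 59 = \left(\left(-1 - i\right)^{2} - 1\right) 59 = \left(-1 + \left(-1 - i\right)^{2}\right) 59 = -59 + 59 \left(-1 - i\right)^{2}$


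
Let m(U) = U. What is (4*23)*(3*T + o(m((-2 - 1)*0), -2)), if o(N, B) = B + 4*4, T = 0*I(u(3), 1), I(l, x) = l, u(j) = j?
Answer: 1288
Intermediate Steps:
T = 0 (T = 0*3 = 0)
o(N, B) = 16 + B (o(N, B) = B + 16 = 16 + B)
(4*23)*(3*T + o(m((-2 - 1)*0), -2)) = (4*23)*(3*0 + (16 - 2)) = 92*(0 + 14) = 92*14 = 1288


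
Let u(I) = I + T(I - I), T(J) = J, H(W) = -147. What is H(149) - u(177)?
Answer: -324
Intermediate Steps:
u(I) = I (u(I) = I + (I - I) = I + 0 = I)
H(149) - u(177) = -147 - 1*177 = -147 - 177 = -324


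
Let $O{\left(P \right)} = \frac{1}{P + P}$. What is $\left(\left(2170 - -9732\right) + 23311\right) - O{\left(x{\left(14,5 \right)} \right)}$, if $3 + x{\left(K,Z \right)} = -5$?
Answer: $\frac{563409}{16} \approx 35213.0$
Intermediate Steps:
$x{\left(K,Z \right)} = -8$ ($x{\left(K,Z \right)} = -3 - 5 = -8$)
$O{\left(P \right)} = \frac{1}{2 P}$
$\left(\left(2170 - -9732\right) + 23311\right) - O{\left(x{\left(14,5 \right)} \right)} = \left(\left(2170 - -9732\right) + 23311\right) - \frac{1}{2 \left(-8\right)} = \left(\left(2170 + 9732\right) + 23311\right) - \frac{1}{2} \left(- \frac{1}{8}\right) = \left(11902 + 23311\right) - - \frac{1}{16} = 35213 + \frac{1}{16} = \frac{563409}{16}$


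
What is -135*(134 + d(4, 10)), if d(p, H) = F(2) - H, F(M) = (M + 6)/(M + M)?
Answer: -17010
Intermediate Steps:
F(M) = (6 + M)/(2*M) (F(M) = (6 + M)/((2*M)) = (6 + M)*(1/(2*M)) = (6 + M)/(2*M))
d(p, H) = 2 - H (d(p, H) = (½)*(6 + 2)/2 - H = (½)*(½)*8 - H = 2 - H)
-135*(134 + d(4, 10)) = -135*(134 + (2 - 1*10)) = -135*(134 + (2 - 10)) = -135*(134 - 8) = -135*126 = -17010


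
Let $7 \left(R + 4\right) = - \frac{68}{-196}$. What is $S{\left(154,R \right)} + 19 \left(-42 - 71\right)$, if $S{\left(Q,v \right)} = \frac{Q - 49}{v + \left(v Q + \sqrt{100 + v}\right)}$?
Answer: $- \frac{18937709500481}{8819840098} - \frac{50421 \sqrt{230615}}{8819840098} \approx -2147.2$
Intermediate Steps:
$R = - \frac{1355}{343}$ ($R = -4 + \frac{\left(-68\right) \frac{1}{-196}}{7} = -4 + \frac{\left(-68\right) \left(- \frac{1}{196}\right)}{7} = -4 + \frac{1}{7} \cdot \frac{17}{49} = -4 + \frac{17}{343} = - \frac{1355}{343} \approx -3.9504$)
$S{\left(Q,v \right)} = \frac{-49 + Q}{v + \sqrt{100 + v} + Q v}$ ($S{\left(Q,v \right)} = \frac{-49 + Q}{v + \left(Q v + \sqrt{100 + v}\right)} = \frac{-49 + Q}{v + \left(\sqrt{100 + v} + Q v\right)} = \frac{-49 + Q}{v + \sqrt{100 + v} + Q v}$)
$S{\left(154,R \right)} + 19 \left(-42 - 71\right) = \frac{-49 + 154}{- \frac{1355}{343} + \sqrt{100 - \frac{1355}{343}} + 154 \left(- \frac{1355}{343}\right)} + 19 \left(-42 - 71\right) = \frac{1}{- \frac{1355}{343} + \sqrt{\frac{32945}{343}} - \frac{29810}{49}} \cdot 105 + 19 \left(-113\right) = \frac{1}{- \frac{1355}{343} + \frac{\sqrt{230615}}{49} - \frac{29810}{49}} \cdot 105 - 2147 = \frac{1}{- \frac{210025}{343} + \frac{\sqrt{230615}}{49}} \cdot 105 - 2147 = \frac{105}{- \frac{210025}{343} + \frac{\sqrt{230615}}{49}} - 2147 = -2147 + \frac{105}{- \frac{210025}{343} + \frac{\sqrt{230615}}{49}}$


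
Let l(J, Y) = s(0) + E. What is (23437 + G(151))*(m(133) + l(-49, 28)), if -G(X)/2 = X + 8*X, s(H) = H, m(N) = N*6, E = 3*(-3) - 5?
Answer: 16243696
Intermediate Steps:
E = -14 (E = -9 - 5 = -14)
m(N) = 6*N
G(X) = -18*X (G(X) = -2*(X + 8*X) = -18*X)
l(J, Y) = -14 (l(J, Y) = 0 - 14 = -14)
(23437 + G(151))*(m(133) + l(-49, 28)) = (23437 - 18*151)*(6*133 - 14) = (23437 - 2718)*(798 - 14) = 20719*784 = 16243696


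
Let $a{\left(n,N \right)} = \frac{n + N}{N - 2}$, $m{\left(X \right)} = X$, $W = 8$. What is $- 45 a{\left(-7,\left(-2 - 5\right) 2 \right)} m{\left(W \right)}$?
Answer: $- \frac{945}{2} \approx -472.5$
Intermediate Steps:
$a{\left(n,N \right)} = \frac{N + n}{-2 + N}$
$- 45 a{\left(-7,\left(-2 - 5\right) 2 \right)} m{\left(W \right)} = - 45 \frac{\left(-2 - 5\right) 2 - 7}{-2 + \left(-2 - 5\right) 2} \cdot 8 = - 45 \frac{\left(-7\right) 2 - 7}{-2 - 14} \cdot 8 = - 45 \frac{-14 - 7}{-2 - 14} \cdot 8 = - 45 \frac{1}{-16} \left(-21\right) 8 = - 45 \left(\left(- \frac{1}{16}\right) \left(-21\right)\right) 8 = \left(-45\right) \frac{21}{16} \cdot 8 = \left(- \frac{945}{16}\right) 8 = - \frac{945}{2}$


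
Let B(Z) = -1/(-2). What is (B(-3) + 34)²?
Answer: 4761/4 ≈ 1190.3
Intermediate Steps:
B(Z) = ½ (B(Z) = -1*(-½) = ½)
(B(-3) + 34)² = (½ + 34)² = (69/2)² = 4761/4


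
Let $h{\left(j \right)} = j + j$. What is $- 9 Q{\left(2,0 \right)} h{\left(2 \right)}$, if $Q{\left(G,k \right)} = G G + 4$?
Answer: $-288$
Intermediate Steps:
$h{\left(j \right)} = 2 j$
$Q{\left(G,k \right)} = 4 + G^{2}$ ($Q{\left(G,k \right)} = G^{2} + 4 = 4 + G^{2}$)
$- 9 Q{\left(2,0 \right)} h{\left(2 \right)} = - 9 \left(4 + 2^{2}\right) 2 \cdot 2 = - 9 \left(4 + 4\right) 4 = \left(-9\right) 8 \cdot 4 = \left(-72\right) 4 = -288$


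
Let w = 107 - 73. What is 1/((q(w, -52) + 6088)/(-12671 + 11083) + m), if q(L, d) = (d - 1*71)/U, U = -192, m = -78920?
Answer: -101632/8021187113 ≈ -1.2670e-5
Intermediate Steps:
w = 34
q(L, d) = 71/192 - d/192 (q(L, d) = (d - 1*71)/(-192) = (d - 71)*(-1/192) = (-71 + d)*(-1/192) = 71/192 - d/192)
1/((q(w, -52) + 6088)/(-12671 + 11083) + m) = 1/(((71/192 - 1/192*(-52)) + 6088)/(-12671 + 11083) - 78920) = 1/(((71/192 + 13/48) + 6088)/(-1588) - 78920) = 1/((41/64 + 6088)*(-1/1588) - 78920) = 1/((389673/64)*(-1/1588) - 78920) = 1/(-389673/101632 - 78920) = 1/(-8021187113/101632) = -101632/8021187113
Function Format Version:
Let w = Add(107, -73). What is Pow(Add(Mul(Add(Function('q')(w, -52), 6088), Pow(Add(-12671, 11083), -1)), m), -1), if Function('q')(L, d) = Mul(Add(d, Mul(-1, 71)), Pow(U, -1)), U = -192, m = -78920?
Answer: Rational(-101632, 8021187113) ≈ -1.2670e-5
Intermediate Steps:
w = 34
Function('q')(L, d) = Add(Rational(71, 192), Mul(Rational(-1, 192), d)) (Function('q')(L, d) = Mul(Add(d, Mul(-1, 71)), Pow(-192, -1)) = Mul(Add(d, -71), Rational(-1, 192)) = Mul(Add(-71, d), Rational(-1, 192)) = Add(Rational(71, 192), Mul(Rational(-1, 192), d)))
Pow(Add(Mul(Add(Function('q')(w, -52), 6088), Pow(Add(-12671, 11083), -1)), m), -1) = Pow(Add(Mul(Add(Add(Rational(71, 192), Mul(Rational(-1, 192), -52)), 6088), Pow(Add(-12671, 11083), -1)), -78920), -1) = Pow(Add(Mul(Add(Add(Rational(71, 192), Rational(13, 48)), 6088), Pow(-1588, -1)), -78920), -1) = Pow(Add(Mul(Add(Rational(41, 64), 6088), Rational(-1, 1588)), -78920), -1) = Pow(Add(Mul(Rational(389673, 64), Rational(-1, 1588)), -78920), -1) = Pow(Add(Rational(-389673, 101632), -78920), -1) = Pow(Rational(-8021187113, 101632), -1) = Rational(-101632, 8021187113)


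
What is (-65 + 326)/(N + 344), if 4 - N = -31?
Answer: 261/379 ≈ 0.68865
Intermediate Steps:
N = 35 (N = 4 - 1*(-31) = 4 + 31 = 35)
(-65 + 326)/(N + 344) = (-65 + 326)/(35 + 344) = 261/379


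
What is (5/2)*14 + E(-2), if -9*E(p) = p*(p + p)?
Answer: 307/9 ≈ 34.111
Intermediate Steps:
E(p) = -2*p**2/9 (E(p) = -p*(p + p)/9 = -p*2*p/9 = -2*p**2/9)
(5/2)*14 + E(-2) = (5/2)*14 - 2/9*(-2)**2 = (5*(1/2))*14 - 2/9*4 = (5/2)*14 - 8/9 = 35 - 8/9 = 307/9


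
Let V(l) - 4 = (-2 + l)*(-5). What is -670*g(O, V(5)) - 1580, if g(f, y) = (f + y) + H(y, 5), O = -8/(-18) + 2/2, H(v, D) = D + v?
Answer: 79580/9 ≈ 8842.2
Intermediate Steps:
V(l) = 14 - 5*l (V(l) = 4 + (-2 + l)*(-5) = 4 + (10 - 5*l) = 14 - 5*l)
O = 13/9 (O = -8*(-1/18) + 2*(½) = 4/9 + 1 = 13/9 ≈ 1.4444)
g(f, y) = 5 + f + 2*y (g(f, y) = (f + y) + (5 + y) = 5 + f + 2*y)
-670*g(O, V(5)) - 1580 = -670*(5 + 13/9 + 2*(14 - 5*5)) - 1580 = -670*(5 + 13/9 + 2*(14 - 25)) - 1580 = -670*(5 + 13/9 + 2*(-11)) - 1580 = -670*(5 + 13/9 - 22) - 1580 = -670*(-140/9) - 1580 = 93800/9 - 1580 = 79580/9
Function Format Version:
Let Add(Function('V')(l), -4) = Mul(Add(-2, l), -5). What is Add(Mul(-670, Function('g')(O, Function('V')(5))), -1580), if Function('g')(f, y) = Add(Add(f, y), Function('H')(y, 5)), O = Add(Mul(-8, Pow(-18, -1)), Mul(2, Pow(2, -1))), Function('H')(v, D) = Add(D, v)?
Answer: Rational(79580, 9) ≈ 8842.2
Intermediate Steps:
Function('V')(l) = Add(14, Mul(-5, l)) (Function('V')(l) = Add(4, Mul(Add(-2, l), -5)) = Add(4, Add(10, Mul(-5, l))) = Add(14, Mul(-5, l)))
O = Rational(13, 9) (O = Add(Mul(-8, Rational(-1, 18)), Mul(2, Rational(1, 2))) = Add(Rational(4, 9), 1) = Rational(13, 9) ≈ 1.4444)
Function('g')(f, y) = Add(5, f, Mul(2, y)) (Function('g')(f, y) = Add(Add(f, y), Add(5, y)) = Add(5, f, Mul(2, y)))
Add(Mul(-670, Function('g')(O, Function('V')(5))), -1580) = Add(Mul(-670, Add(5, Rational(13, 9), Mul(2, Add(14, Mul(-5, 5))))), -1580) = Add(Mul(-670, Add(5, Rational(13, 9), Mul(2, Add(14, -25)))), -1580) = Add(Mul(-670, Add(5, Rational(13, 9), Mul(2, -11))), -1580) = Add(Mul(-670, Add(5, Rational(13, 9), -22)), -1580) = Add(Mul(-670, Rational(-140, 9)), -1580) = Add(Rational(93800, 9), -1580) = Rational(79580, 9)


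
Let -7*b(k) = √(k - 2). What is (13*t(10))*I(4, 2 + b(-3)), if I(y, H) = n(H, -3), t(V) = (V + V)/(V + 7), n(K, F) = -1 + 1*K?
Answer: 260/17 - 260*I*√5/119 ≈ 15.294 - 4.8855*I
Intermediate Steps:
n(K, F) = -1 + K
b(k) = -√(-2 + k)/7 (b(k) = -√(k - 2)/7 = -√(-2 + k)/7)
t(V) = 2*V/(7 + V) (t(V) = (2*V)/(7 + V) = 2*V/(7 + V))
I(y, H) = -1 + H
(13*t(10))*I(4, 2 + b(-3)) = (13*(2*10/(7 + 10)))*(-1 + (2 - √(-2 - 3)/7)) = (13*(2*10/17))*(-1 + (2 - I*√5/7)) = (13*(2*10*(1/17)))*(-1 + (2 - I*√5/7)) = (13*(20/17))*(-1 + (2 - I*√5/7)) = 260*(1 - I*√5/7)/17 = 260/17 - 260*I*√5/119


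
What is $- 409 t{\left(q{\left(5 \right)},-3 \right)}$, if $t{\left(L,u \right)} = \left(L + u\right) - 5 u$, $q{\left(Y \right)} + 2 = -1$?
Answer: $-3681$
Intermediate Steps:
$q{\left(Y \right)} = -3$ ($q{\left(Y \right)} = -2 - 1 = -3$)
$t{\left(L,u \right)} = L - 4 u$
$- 409 t{\left(q{\left(5 \right)},-3 \right)} = - 409 \left(-3 - -12\right) = - 409 \left(-3 + 12\right) = \left(-409\right) 9 = -3681$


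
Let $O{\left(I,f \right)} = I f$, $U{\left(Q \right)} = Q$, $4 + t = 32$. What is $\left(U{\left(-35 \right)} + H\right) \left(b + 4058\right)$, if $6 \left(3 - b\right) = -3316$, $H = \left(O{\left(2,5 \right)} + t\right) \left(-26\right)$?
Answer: $-4719781$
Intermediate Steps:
$t = 28$ ($t = -4 + 32 = 28$)
$H = -988$ ($H = \left(2 \cdot 5 + 28\right) \left(-26\right) = \left(10 + 28\right) \left(-26\right) = 38 \left(-26\right) = -988$)
$b = \frac{1667}{3}$ ($b = 3 - - \frac{1658}{3} = 3 + \frac{1658}{3} = \frac{1667}{3} \approx 555.67$)
$\left(U{\left(-35 \right)} + H\right) \left(b + 4058\right) = \left(-35 - 988\right) \left(\frac{1667}{3} + 4058\right) = \left(-1023\right) \frac{13841}{3} = -4719781$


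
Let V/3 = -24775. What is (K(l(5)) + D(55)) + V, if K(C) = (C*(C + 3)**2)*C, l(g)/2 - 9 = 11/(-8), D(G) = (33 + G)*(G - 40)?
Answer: 1139929/256 ≈ 4452.8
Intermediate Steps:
V = -74325 (V = 3*(-24775) = -74325)
D(G) = (-40 + G)*(33 + G) (D(G) = (33 + G)*(-40 + G) = (-40 + G)*(33 + G))
l(g) = 61/4 (l(g) = 18 + 2*(11/(-8)) = 18 + 2*(11*(-1/8)) = 18 + 2*(-11/8) = 18 - 11/4 = 61/4)
K(C) = C**2*(3 + C)**2 (K(C) = (C*(3 + C)**2)*C = C**2*(3 + C)**2)
(K(l(5)) + D(55)) + V = ((61/4)**2*(3 + 61/4)**2 + (-1320 + 55**2 - 7*55)) - 74325 = (3721*(73/4)**2/16 + (-1320 + 3025 - 385)) - 74325 = ((3721/16)*(5329/16) + 1320) - 74325 = (19829209/256 + 1320) - 74325 = 20167129/256 - 74325 = 1139929/256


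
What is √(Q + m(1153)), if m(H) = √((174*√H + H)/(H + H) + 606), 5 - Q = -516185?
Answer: √(2744910526840 + 2306*√2306*√(1398589 + 174*√1153))/2306 ≈ 718.48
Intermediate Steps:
Q = 516190 (Q = 5 - 1*(-516185) = 5 + 516185 = 516190)
m(H) = √(606 + (H + 174*√H)/(2*H)) (m(H) = √((H + 174*√H)/((2*H)) + 606) = √((H + 174*√H)*(1/(2*H)) + 606) = √((H + 174*√H)/(2*H) + 606) = √(606 + (H + 174*√H)/(2*H)))
√(Q + m(1153)) = √(516190 + √(2426 + 348/√1153)/2) = √(516190 + √(2426 + 348*(√1153/1153))/2) = √(516190 + √(2426 + 348*√1153/1153)/2)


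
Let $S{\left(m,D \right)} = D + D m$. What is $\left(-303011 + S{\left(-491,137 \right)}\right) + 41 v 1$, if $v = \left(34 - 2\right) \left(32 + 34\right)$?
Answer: $-283549$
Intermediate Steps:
$v = 2112$ ($v = 32 \cdot 66 = 2112$)
$\left(-303011 + S{\left(-491,137 \right)}\right) + 41 v 1 = \left(-303011 + 137 \left(1 - 491\right)\right) + 41 \cdot 2112 \cdot 1 = \left(-303011 + 137 \left(-490\right)\right) + 86592 \cdot 1 = \left(-303011 - 67130\right) + 86592 = -370141 + 86592 = -283549$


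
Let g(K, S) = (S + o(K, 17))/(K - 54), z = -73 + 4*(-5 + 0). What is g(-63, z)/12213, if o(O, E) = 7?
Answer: 86/1428921 ≈ 6.0185e-5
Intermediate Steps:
z = -93 (z = -73 + 4*(-5) = -73 - 20 = -93)
g(K, S) = (7 + S)/(-54 + K) (g(K, S) = (S + 7)/(K - 54) = (7 + S)/(-54 + K))
g(-63, z)/12213 = ((7 - 93)/(-54 - 63))/12213 = (-86/(-117))*(1/12213) = -1/117*(-86)*(1/12213) = (86/117)*(1/12213) = 86/1428921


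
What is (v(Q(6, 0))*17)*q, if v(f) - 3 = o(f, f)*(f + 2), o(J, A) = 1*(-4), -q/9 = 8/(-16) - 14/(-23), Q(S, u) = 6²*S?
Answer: 664785/46 ≈ 14452.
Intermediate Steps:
Q(S, u) = 36*S
q = -45/46 (q = -9*(8/(-16) - 14/(-23)) = -9*(8*(-1/16) - 14*(-1/23)) = -9*(-½ + 14/23) = -9*5/46 = -45/46 ≈ -0.97826)
o(J, A) = -4
v(f) = -5 - 4*f (v(f) = 3 - 4*(f + 2) = 3 - 4*(2 + f) = 3 + (-8 - 4*f) = -5 - 4*f)
(v(Q(6, 0))*17)*q = ((-5 - 144*6)*17)*(-45/46) = ((-5 - 4*216)*17)*(-45/46) = ((-5 - 864)*17)*(-45/46) = -869*17*(-45/46) = -14773*(-45/46) = 664785/46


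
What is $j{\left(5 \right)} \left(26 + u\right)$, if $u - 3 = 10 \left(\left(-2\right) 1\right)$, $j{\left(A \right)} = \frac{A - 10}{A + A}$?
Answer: $- \frac{9}{2} \approx -4.5$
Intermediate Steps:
$j{\left(A \right)} = \frac{-10 + A}{2 A}$
$u = -17$ ($u = 3 + 10 \left(\left(-2\right) 1\right) = 3 + 10 \left(-2\right) = 3 - 20 = -17$)
$j{\left(5 \right)} \left(26 + u\right) = \frac{-10 + 5}{2 \cdot 5} \left(26 - 17\right) = \frac{1}{2} \cdot \frac{1}{5} \left(-5\right) 9 = \left(- \frac{1}{2}\right) 9 = - \frac{9}{2}$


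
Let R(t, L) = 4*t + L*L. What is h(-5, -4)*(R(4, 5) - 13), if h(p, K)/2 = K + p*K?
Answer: 896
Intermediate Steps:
h(p, K) = 2*K + 2*K*p (h(p, K) = 2*(K + p*K) = 2*(K + K*p) = 2*K + 2*K*p)
R(t, L) = L**2 + 4*t (R(t, L) = 4*t + L**2 = L**2 + 4*t)
h(-5, -4)*(R(4, 5) - 13) = (2*(-4)*(1 - 5))*((5**2 + 4*4) - 13) = (2*(-4)*(-4))*((25 + 16) - 13) = 32*(41 - 13) = 32*28 = 896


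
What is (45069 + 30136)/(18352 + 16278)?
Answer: 15041/6926 ≈ 2.1717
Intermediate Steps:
(45069 + 30136)/(18352 + 16278) = 75205/34630 = 75205*(1/34630) = 15041/6926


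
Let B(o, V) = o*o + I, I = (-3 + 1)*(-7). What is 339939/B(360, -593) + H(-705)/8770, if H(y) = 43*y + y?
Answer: -103936125/113671478 ≈ -0.91436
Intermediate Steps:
H(y) = 44*y
I = 14 (I = -2*(-7) = 14)
B(o, V) = 14 + o² (B(o, V) = o*o + 14 = o² + 14 = 14 + o²)
339939/B(360, -593) + H(-705)/8770 = 339939/(14 + 360²) + (44*(-705))/8770 = 339939/(14 + 129600) - 31020*1/8770 = 339939/129614 - 3102/877 = -103936125/113671478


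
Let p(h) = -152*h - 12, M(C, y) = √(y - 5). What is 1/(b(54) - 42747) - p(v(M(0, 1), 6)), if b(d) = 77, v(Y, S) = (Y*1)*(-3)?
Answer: 512039/42670 - 912*I ≈ 12.0 - 912.0*I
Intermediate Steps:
M(C, y) = √(-5 + y)
v(Y, S) = -3*Y (v(Y, S) = Y*(-3) = -3*Y)
p(h) = -12 - 152*h
1/(b(54) - 42747) - p(v(M(0, 1), 6)) = 1/(77 - 42747) - (-12 - (-456)*√(-5 + 1)) = 1/(-42670) - (-12 - (-456)*√(-4)) = -1/42670 - (-12 - (-456)*2*I) = -1/42670 - (-12 - (-912)*I) = -1/42670 - (-12 + 912*I) = -1/42670 + (12 - 912*I) = 512039/42670 - 912*I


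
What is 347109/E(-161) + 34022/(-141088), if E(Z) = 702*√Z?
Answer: -17011/70544 - 16529*I*√161/5382 ≈ -0.24114 - 38.969*I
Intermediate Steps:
347109/E(-161) + 34022/(-141088) = 347109/((702*√(-161))) + 34022/(-141088) = 347109/((702*(I*√161))) + 34022*(-1/141088) = 347109/((702*I*√161)) - 17011/70544 = 347109*(-I*√161/113022) - 17011/70544 = -16529*I*√161/5382 - 17011/70544 = -17011/70544 - 16529*I*√161/5382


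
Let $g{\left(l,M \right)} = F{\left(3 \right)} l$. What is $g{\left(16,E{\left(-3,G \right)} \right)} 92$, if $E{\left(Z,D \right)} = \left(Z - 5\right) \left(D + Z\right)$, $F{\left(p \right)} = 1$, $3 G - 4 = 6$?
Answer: $1472$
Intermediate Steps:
$G = \frac{10}{3}$ ($G = \frac{4}{3} + \frac{1}{3} \cdot 6 = \frac{4}{3} + 2 = \frac{10}{3} \approx 3.3333$)
$E{\left(Z,D \right)} = \left(-5 + Z\right) \left(D + Z\right)$
$g{\left(l,M \right)} = l$ ($g{\left(l,M \right)} = 1 l = l$)
$g{\left(16,E{\left(-3,G \right)} \right)} 92 = 16 \cdot 92 = 1472$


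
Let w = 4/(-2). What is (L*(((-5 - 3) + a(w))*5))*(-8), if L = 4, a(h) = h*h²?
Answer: 2560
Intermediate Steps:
w = -2 (w = 4*(-½) = -2)
a(h) = h³
(L*(((-5 - 3) + a(w))*5))*(-8) = (4*(((-5 - 3) + (-2)³)*5))*(-8) = (4*((-8 - 8)*5))*(-8) = (4*(-16*5))*(-8) = (4*(-80))*(-8) = -320*(-8) = 2560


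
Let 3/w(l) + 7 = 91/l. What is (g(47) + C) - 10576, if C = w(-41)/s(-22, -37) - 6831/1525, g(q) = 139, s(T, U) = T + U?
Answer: -118373422579/11336850 ≈ -10441.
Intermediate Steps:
w(l) = 3/(-7 + 91/l)
C = -50719129/11336850 (C = (-3*(-41)/(-91 + 7*(-41)))/(-22 - 37) - 6831/1525 = -3*(-41)/(-91 - 287)/(-59) - 6831*1/1525 = -3*(-41)/(-378)*(-1/59) - 6831/1525 = -3*(-41)*(-1/378)*(-1/59) - 6831/1525 = -41/126*(-1/59) - 6831/1525 = 41/7434 - 6831/1525 = -50719129/11336850 ≈ -4.4738)
(g(47) + C) - 10576 = (139 - 50719129/11336850) - 10576 = 1525103021/11336850 - 10576 = -118373422579/11336850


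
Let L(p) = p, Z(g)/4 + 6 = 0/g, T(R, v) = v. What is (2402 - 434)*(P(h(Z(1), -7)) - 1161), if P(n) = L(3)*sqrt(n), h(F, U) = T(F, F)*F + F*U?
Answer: -2284848 + 11808*sqrt(186) ≈ -2.1238e+6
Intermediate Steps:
Z(g) = -24 (Z(g) = -24 + 4*(0/g) = -24 + 4*0 = -24 + 0 = -24)
h(F, U) = F**2 + F*U (h(F, U) = F*F + F*U = F**2 + F*U)
P(n) = 3*sqrt(n)
(2402 - 434)*(P(h(Z(1), -7)) - 1161) = (2402 - 434)*(3*sqrt(-24*(-24 - 7)) - 1161) = 1968*(3*sqrt(-24*(-31)) - 1161) = 1968*(3*sqrt(744) - 1161) = 1968*(3*(2*sqrt(186)) - 1161) = 1968*(6*sqrt(186) - 1161) = 1968*(-1161 + 6*sqrt(186)) = -2284848 + 11808*sqrt(186)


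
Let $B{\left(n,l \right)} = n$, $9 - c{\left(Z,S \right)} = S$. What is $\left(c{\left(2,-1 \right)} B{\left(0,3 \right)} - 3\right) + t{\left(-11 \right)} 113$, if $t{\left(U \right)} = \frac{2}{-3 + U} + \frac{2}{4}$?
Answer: $\frac{523}{14} \approx 37.357$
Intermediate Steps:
$c{\left(Z,S \right)} = 9 - S$
$t{\left(U \right)} = \frac{1}{2} + \frac{2}{-3 + U}$ ($t{\left(U \right)} = \frac{2}{-3 + U} + 2 \cdot \frac{1}{4} = \frac{2}{-3 + U} + \frac{1}{2} = \frac{1}{2} + \frac{2}{-3 + U}$)
$\left(c{\left(2,-1 \right)} B{\left(0,3 \right)} - 3\right) + t{\left(-11 \right)} 113 = \left(\left(9 - -1\right) 0 - 3\right) + \frac{1 - 11}{2 \left(-3 - 11\right)} 113 = \left(\left(9 + 1\right) 0 - 3\right) + \frac{1}{2} \frac{1}{-14} \left(-10\right) 113 = \left(10 \cdot 0 - 3\right) + \frac{1}{2} \left(- \frac{1}{14}\right) \left(-10\right) 113 = \left(0 - 3\right) + \frac{5}{14} \cdot 113 = -3 + \frac{565}{14} = \frac{523}{14}$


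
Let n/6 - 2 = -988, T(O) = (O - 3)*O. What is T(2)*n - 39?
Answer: 11793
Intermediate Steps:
T(O) = O*(-3 + O) (T(O) = (-3 + O)*O = O*(-3 + O))
n = -5916 (n = 12 + 6*(-988) = 12 - 5928 = -5916)
T(2)*n - 39 = (2*(-3 + 2))*(-5916) - 39 = (2*(-1))*(-5916) - 39 = -2*(-5916) - 39 = 11832 - 39 = 11793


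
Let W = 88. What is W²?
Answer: 7744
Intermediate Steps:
W² = 88² = 7744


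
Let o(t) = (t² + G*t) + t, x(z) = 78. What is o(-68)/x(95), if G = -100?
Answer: 5678/39 ≈ 145.59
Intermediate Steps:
o(t) = t² - 99*t (o(t) = (t² - 100*t) + t = t² - 99*t)
o(-68)/x(95) = -68*(-99 - 68)/78 = -68*(-167)*(1/78) = 11356*(1/78) = 5678/39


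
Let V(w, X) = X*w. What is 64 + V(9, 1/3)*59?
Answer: 241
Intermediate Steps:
64 + V(9, 1/3)*59 = 64 + (9/3)*59 = 64 + ((⅓)*9)*59 = 64 + 3*59 = 64 + 177 = 241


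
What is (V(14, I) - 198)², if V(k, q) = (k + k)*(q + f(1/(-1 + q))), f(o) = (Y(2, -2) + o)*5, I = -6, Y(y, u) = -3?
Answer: 649636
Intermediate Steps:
f(o) = -15 + 5*o (f(o) = (-3 + o)*5 = -15 + 5*o)
V(k, q) = 2*k*(-15 + q + 5/(-1 + q)) (V(k, q) = (k + k)*(q + (-15 + 5/(-1 + q))) = (2*k)*(-15 + q + 5/(-1 + q)) = 2*k*(-15 + q + 5/(-1 + q)))
(V(14, I) - 198)² = (2*14*(5 + (-1 - 6)*(-15 - 6))/(-1 - 6) - 198)² = (2*14*(5 - 7*(-21))/(-7) - 198)² = (2*14*(-⅐)*(5 + 147) - 198)² = (2*14*(-⅐)*152 - 198)² = (-608 - 198)² = (-806)² = 649636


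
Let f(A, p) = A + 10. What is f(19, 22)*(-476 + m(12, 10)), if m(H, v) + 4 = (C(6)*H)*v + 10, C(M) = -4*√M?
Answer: -13630 - 13920*√6 ≈ -47727.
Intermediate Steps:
m(H, v) = 6 - 4*H*v*√6 (m(H, v) = -4 + (((-4*√6)*H)*v + 10) = -4 + ((-4*H*√6)*v + 10) = -4 + (-4*H*v*√6 + 10) = -4 + (10 - 4*H*v*√6) = 6 - 4*H*v*√6)
f(A, p) = 10 + A
f(19, 22)*(-476 + m(12, 10)) = (10 + 19)*(-476 + (6 - 4*12*10*√6)) = 29*(-476 + (6 - 480*√6)) = 29*(-470 - 480*√6) = -13630 - 13920*√6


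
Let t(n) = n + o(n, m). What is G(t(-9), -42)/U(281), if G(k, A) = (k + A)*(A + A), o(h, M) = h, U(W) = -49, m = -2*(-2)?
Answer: -720/7 ≈ -102.86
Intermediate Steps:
m = 4
t(n) = 2*n (t(n) = n + n = 2*n)
G(k, A) = 2*A*(A + k) (G(k, A) = (A + k)*(2*A) = 2*A*(A + k))
G(t(-9), -42)/U(281) = (2*(-42)*(-42 + 2*(-9)))/(-49) = (2*(-42)*(-42 - 18))*(-1/49) = (2*(-42)*(-60))*(-1/49) = 5040*(-1/49) = -720/7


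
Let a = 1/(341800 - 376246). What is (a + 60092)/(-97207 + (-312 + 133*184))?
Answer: -2069929031/2516176962 ≈ -0.82265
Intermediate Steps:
a = -1/34446 (a = 1/(-34446) = -1/34446 ≈ -2.9031e-5)
(a + 60092)/(-97207 + (-312 + 133*184)) = (-1/34446 + 60092)/(-97207 + (-312 + 133*184)) = 2069929031/(34446*(-97207 + (-312 + 24472))) = 2069929031/(34446*(-97207 + 24160)) = (2069929031/34446)/(-73047) = (2069929031/34446)*(-1/73047) = -2069929031/2516176962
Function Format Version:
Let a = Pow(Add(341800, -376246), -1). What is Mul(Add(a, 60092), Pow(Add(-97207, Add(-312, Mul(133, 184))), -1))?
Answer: Rational(-2069929031, 2516176962) ≈ -0.82265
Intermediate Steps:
a = Rational(-1, 34446) (a = Pow(-34446, -1) = Rational(-1, 34446) ≈ -2.9031e-5)
Mul(Add(a, 60092), Pow(Add(-97207, Add(-312, Mul(133, 184))), -1)) = Mul(Add(Rational(-1, 34446), 60092), Pow(Add(-97207, Add(-312, Mul(133, 184))), -1)) = Mul(Rational(2069929031, 34446), Pow(Add(-97207, Add(-312, 24472)), -1)) = Mul(Rational(2069929031, 34446), Pow(Add(-97207, 24160), -1)) = Mul(Rational(2069929031, 34446), Pow(-73047, -1)) = Mul(Rational(2069929031, 34446), Rational(-1, 73047)) = Rational(-2069929031, 2516176962)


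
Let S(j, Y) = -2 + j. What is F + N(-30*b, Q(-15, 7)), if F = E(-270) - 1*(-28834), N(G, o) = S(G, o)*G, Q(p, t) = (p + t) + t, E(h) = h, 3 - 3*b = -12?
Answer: 51364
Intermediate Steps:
b = 5 (b = 1 - ⅓*(-12) = 1 + 4 = 5)
Q(p, t) = p + 2*t
N(G, o) = G*(-2 + G) (N(G, o) = (-2 + G)*G = G*(-2 + G))
F = 28564 (F = -270 - 1*(-28834) = -270 + 28834 = 28564)
F + N(-30*b, Q(-15, 7)) = 28564 + (-30*5)*(-2 - 30*5) = 28564 - 150*(-2 - 150) = 28564 - 150*(-152) = 28564 + 22800 = 51364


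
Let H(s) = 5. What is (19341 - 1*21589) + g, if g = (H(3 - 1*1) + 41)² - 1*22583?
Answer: -22715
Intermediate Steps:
g = -20467 (g = (5 + 41)² - 1*22583 = 46² - 22583 = 2116 - 22583 = -20467)
(19341 - 1*21589) + g = (19341 - 1*21589) - 20467 = (19341 - 21589) - 20467 = -2248 - 20467 = -22715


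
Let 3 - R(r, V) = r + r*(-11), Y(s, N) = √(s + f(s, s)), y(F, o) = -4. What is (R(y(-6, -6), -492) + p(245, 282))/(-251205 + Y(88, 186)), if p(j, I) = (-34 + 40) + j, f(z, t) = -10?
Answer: -17919290/21034650649 - 214*√78/63103951947 ≈ -0.00085192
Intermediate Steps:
p(j, I) = 6 + j
Y(s, N) = √(-10 + s) (Y(s, N) = √(s - 10) = √(-10 + s))
R(r, V) = 3 + 10*r (R(r, V) = 3 - (r + r*(-11)) = 3 - (r - 11*r) = 3 - (-10)*r = 3 + 10*r)
(R(y(-6, -6), -492) + p(245, 282))/(-251205 + Y(88, 186)) = ((3 + 10*(-4)) + (6 + 245))/(-251205 + √(-10 + 88)) = ((3 - 40) + 251)/(-251205 + √78) = (-37 + 251)/(-251205 + √78) = 214/(-251205 + √78)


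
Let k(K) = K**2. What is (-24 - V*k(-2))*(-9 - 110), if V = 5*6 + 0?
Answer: 17136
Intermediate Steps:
V = 30 (V = 30 + 0 = 30)
(-24 - V*k(-2))*(-9 - 110) = (-24 - 30*(-2)**2)*(-9 - 110) = (-24 - 30*4)*(-119) = (-24 - 1*120)*(-119) = (-24 - 120)*(-119) = -144*(-119) = 17136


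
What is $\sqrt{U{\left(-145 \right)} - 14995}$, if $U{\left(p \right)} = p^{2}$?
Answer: $3 \sqrt{670} \approx 77.653$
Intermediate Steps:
$\sqrt{U{\left(-145 \right)} - 14995} = \sqrt{\left(-145\right)^{2} - 14995} = \sqrt{21025 - 14995} = \sqrt{6030} = 3 \sqrt{670}$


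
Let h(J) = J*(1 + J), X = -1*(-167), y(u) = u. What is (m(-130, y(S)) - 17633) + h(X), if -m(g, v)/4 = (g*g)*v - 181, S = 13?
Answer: -867653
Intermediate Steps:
m(g, v) = 724 - 4*v*g² (m(g, v) = -4*((g*g)*v - 181) = -4*(g²*v - 181) = -4*(v*g² - 181) = -4*(-181 + v*g²) = 724 - 4*v*g²)
X = 167
(m(-130, y(S)) - 17633) + h(X) = ((724 - 4*13*(-130)²) - 17633) + 167*(1 + 167) = ((724 - 4*13*16900) - 17633) + 167*168 = ((724 - 878800) - 17633) + 28056 = (-878076 - 17633) + 28056 = -895709 + 28056 = -867653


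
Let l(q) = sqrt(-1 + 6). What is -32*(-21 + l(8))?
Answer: 672 - 32*sqrt(5) ≈ 600.45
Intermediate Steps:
l(q) = sqrt(5)
-32*(-21 + l(8)) = -32*(-21 + sqrt(5)) = 672 - 32*sqrt(5)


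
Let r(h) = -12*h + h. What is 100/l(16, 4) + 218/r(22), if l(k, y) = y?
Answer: 2916/121 ≈ 24.099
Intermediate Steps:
r(h) = -11*h
100/l(16, 4) + 218/r(22) = 100/4 + 218/((-11*22)) = 100*(1/4) + 218/(-242) = 25 + 218*(-1/242) = 25 - 109/121 = 2916/121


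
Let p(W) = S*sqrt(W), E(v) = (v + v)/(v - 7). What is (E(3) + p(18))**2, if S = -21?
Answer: 31761/4 + 189*sqrt(2) ≈ 8207.5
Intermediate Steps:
E(v) = 2*v/(-7 + v) (E(v) = (2*v)/(-7 + v) = 2*v/(-7 + v))
p(W) = -21*sqrt(W)
(E(3) + p(18))**2 = (2*3/(-7 + 3) - 63*sqrt(2))**2 = (2*3/(-4) - 63*sqrt(2))**2 = (2*3*(-1/4) - 63*sqrt(2))**2 = (-3/2 - 63*sqrt(2))**2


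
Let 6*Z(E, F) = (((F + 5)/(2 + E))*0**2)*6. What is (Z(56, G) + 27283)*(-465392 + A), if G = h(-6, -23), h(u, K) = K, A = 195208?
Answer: -7371430072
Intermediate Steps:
G = -23
Z(E, F) = 0 (Z(E, F) = ((((F + 5)/(2 + E))*0**2)*6)/6 = ((((5 + F)/(2 + E))*0)*6)/6 = (0*6)/6 = (1/6)*0 = 0)
(Z(56, G) + 27283)*(-465392 + A) = (0 + 27283)*(-465392 + 195208) = 27283*(-270184) = -7371430072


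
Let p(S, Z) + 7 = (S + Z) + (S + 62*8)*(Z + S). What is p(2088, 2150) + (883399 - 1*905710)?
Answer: 10932912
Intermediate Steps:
p(S, Z) = -7 + S + Z + (496 + S)*(S + Z) (p(S, Z) = -7 + ((S + Z) + (S + 62*8)*(Z + S)) = -7 + ((S + Z) + (S + 496)*(S + Z)) = -7 + ((S + Z) + (496 + S)*(S + Z)) = -7 + (S + Z + (496 + S)*(S + Z)) = -7 + S + Z + (496 + S)*(S + Z))
p(2088, 2150) + (883399 - 1*905710) = (-7 + 2088² + 497*2088 + 497*2150 + 2088*2150) + (883399 - 1*905710) = (-7 + 4359744 + 1037736 + 1068550 + 4489200) + (883399 - 905710) = 10955223 - 22311 = 10932912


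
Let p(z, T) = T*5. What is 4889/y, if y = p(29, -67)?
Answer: -4889/335 ≈ -14.594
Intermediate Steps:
p(z, T) = 5*T
y = -335 (y = 5*(-67) = -335)
4889/y = 4889/(-335) = 4889*(-1/335) = -4889/335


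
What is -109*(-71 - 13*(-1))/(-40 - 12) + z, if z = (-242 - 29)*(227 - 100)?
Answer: -898003/26 ≈ -34539.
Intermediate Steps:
z = -34417 (z = -271*127 = -34417)
-109*(-71 - 13*(-1))/(-40 - 12) + z = -109*(-71 - 13*(-1))/(-40 - 12) - 34417 = -109*(-71 + 13)/(-52) - 34417 = -(-6322)*(-1)/52 - 34417 = -109*29/26 - 34417 = -3161/26 - 34417 = -898003/26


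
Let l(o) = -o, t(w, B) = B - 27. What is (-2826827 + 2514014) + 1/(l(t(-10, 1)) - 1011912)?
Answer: -316531095319/1011886 ≈ -3.1281e+5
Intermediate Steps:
t(w, B) = -27 + B
(-2826827 + 2514014) + 1/(l(t(-10, 1)) - 1011912) = (-2826827 + 2514014) + 1/(-(-27 + 1) - 1011912) = -312813 + 1/(-1*(-26) - 1011912) = -312813 + 1/(26 - 1011912) = -312813 + 1/(-1011886) = -312813 - 1/1011886 = -316531095319/1011886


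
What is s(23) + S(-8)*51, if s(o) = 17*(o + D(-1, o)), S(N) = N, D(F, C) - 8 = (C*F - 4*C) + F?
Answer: -1853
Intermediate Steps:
D(F, C) = 8 + F - 4*C + C*F (D(F, C) = 8 + ((C*F - 4*C) + F) = 8 + ((-4*C + C*F) + F) = 8 + (F - 4*C + C*F) = 8 + F - 4*C + C*F)
s(o) = 119 - 68*o (s(o) = 17*(o + (8 - 1 - 4*o + o*(-1))) = 17*(o + (8 - 1 - 4*o - o)) = 17*(o + (7 - 5*o)) = 17*(7 - 4*o) = 119 - 68*o)
s(23) + S(-8)*51 = (119 - 68*23) - 8*51 = (119 - 1564) - 408 = -1445 - 408 = -1853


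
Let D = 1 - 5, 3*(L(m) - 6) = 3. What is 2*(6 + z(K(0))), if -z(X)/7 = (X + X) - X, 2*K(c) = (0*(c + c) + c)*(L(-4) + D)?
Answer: 12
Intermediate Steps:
L(m) = 7 (L(m) = 6 + (⅓)*3 = 6 + 1 = 7)
D = -4
K(c) = 3*c/2 (K(c) = ((0*(c + c) + c)*(7 - 4))/2 = ((0*(2*c) + c)*3)/2 = ((0 + c)*3)/2 = (c*3)/2 = (3*c)/2 = 3*c/2)
z(X) = -7*X (z(X) = -7*((X + X) - X) = -7*(2*X - X) = -7*X)
2*(6 + z(K(0))) = 2*(6 - 21*0/2) = 2*(6 - 7*0) = 2*(6 + 0) = 2*6 = 12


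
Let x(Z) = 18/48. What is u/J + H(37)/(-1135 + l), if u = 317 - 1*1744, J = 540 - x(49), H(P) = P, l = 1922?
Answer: -8824663/3397479 ≈ -2.5974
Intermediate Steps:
x(Z) = 3/8 (x(Z) = 18*(1/48) = 3/8)
J = 4317/8 (J = 540 - 1*3/8 = 540 - 3/8 = 4317/8 ≈ 539.63)
u = -1427 (u = 317 - 1744 = -1427)
u/J + H(37)/(-1135 + l) = -1427/4317/8 + 37/(-1135 + 1922) = -1427*8/4317 + 37/787 = -11416/4317 + 37*(1/787) = -11416/4317 + 37/787 = -8824663/3397479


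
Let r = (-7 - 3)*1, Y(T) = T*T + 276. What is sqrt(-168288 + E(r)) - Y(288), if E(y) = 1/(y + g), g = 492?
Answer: -83220 + I*sqrt(39097340830)/482 ≈ -83220.0 + 410.23*I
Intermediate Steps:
Y(T) = 276 + T**2 (Y(T) = T**2 + 276 = 276 + T**2)
r = -10 (r = -10*1 = -10)
E(y) = 1/(492 + y) (E(y) = 1/(y + 492) = 1/(492 + y))
sqrt(-168288 + E(r)) - Y(288) = sqrt(-168288 + 1/(492 - 10)) - (276 + 288**2) = sqrt(-168288 + 1/482) - (276 + 82944) = sqrt(-168288 + 1/482) - 1*83220 = sqrt(-81114815/482) - 83220 = I*sqrt(39097340830)/482 - 83220 = -83220 + I*sqrt(39097340830)/482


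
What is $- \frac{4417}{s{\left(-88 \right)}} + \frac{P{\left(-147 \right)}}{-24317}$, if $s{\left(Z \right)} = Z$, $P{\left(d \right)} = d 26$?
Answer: $\frac{107744525}{2139896} \approx 50.35$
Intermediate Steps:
$P{\left(d \right)} = 26 d$
$- \frac{4417}{s{\left(-88 \right)}} + \frac{P{\left(-147 \right)}}{-24317} = - \frac{4417}{-88} + \frac{26 \left(-147\right)}{-24317} = \left(-4417\right) \left(- \frac{1}{88}\right) - - \frac{3822}{24317} = \frac{4417}{88} + \frac{3822}{24317} = \frac{107744525}{2139896}$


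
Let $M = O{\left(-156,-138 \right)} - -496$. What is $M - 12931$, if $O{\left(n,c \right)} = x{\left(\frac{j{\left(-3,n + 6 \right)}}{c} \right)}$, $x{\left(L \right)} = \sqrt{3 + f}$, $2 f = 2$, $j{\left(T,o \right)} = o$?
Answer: $-12433$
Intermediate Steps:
$f = 1$ ($f = \frac{1}{2} \cdot 2 = 1$)
$x{\left(L \right)} = 2$ ($x{\left(L \right)} = \sqrt{3 + 1} = \sqrt{4} = 2$)
$O{\left(n,c \right)} = 2$
$M = 498$ ($M = 2 - -496 = 2 + 496 = 498$)
$M - 12931 = 498 - 12931 = -12433$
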